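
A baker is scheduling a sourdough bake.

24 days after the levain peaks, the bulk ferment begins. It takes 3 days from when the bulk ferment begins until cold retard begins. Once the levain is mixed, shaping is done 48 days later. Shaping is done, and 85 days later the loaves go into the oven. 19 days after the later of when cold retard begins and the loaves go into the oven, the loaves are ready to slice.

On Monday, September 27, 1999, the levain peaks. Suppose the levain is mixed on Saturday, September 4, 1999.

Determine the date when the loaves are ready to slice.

The levain peaks: Sep 27, 1999.
The bulk ferment begins: Sep 27, 1999 + 24 days = Oct 21, 1999.
Cold retard begins: Oct 21, 1999 + 3 days = Oct 24, 1999.
The levain is mixed: Sep 4, 1999.
Shaping is done: Sep 4, 1999 + 48 days = Oct 22, 1999.
The loaves go into the oven: Oct 22, 1999 + 85 days = Jan 15, 2000.
Both prerequisites met — cold retard begins (Oct 24, 1999), the loaves go into the oven (Jan 15, 2000); the later is Jan 15, 2000.
The loaves are ready to slice: Jan 15, 2000 + 19 days = Feb 3, 2000.

Thursday, February 3, 2000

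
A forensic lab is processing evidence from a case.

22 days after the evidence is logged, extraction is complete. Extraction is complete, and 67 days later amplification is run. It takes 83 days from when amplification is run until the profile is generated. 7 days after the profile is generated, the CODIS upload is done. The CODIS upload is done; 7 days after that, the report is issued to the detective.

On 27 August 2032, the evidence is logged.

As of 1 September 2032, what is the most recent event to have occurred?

The evidence is logged

The evidence is logged: Aug 27, 2032.
Extraction is complete: Aug 27, 2032 + 22 days = Sep 18, 2032.
Amplification is run: Sep 18, 2032 + 67 days = Nov 24, 2032.
The profile is generated: Nov 24, 2032 + 83 days = Feb 15, 2033.
The CODIS upload is done: Feb 15, 2033 + 7 days = Feb 22, 2033.
The report is issued to the detective: Feb 22, 2033 + 7 days = Mar 1, 2033.
Sep 1, 2032 falls between when the evidence is logged (Aug 27, 2032) and when extraction is complete (Sep 18, 2032).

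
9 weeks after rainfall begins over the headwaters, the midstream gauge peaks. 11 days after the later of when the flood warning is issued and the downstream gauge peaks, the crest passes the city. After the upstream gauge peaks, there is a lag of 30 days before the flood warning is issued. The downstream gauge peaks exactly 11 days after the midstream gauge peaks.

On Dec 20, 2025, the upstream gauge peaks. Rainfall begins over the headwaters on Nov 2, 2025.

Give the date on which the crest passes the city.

The upstream gauge peaks: Dec 20, 2025.
The flood warning is issued: Dec 20, 2025 + 30 days = Jan 19, 2026.
Rainfall begins over the headwaters: Nov 2, 2025.
The midstream gauge peaks: Nov 2, 2025 + 9 weeks = Jan 4, 2026.
The downstream gauge peaks: Jan 4, 2026 + 11 days = Jan 15, 2026.
Both prerequisites met — the flood warning is issued (Jan 19, 2026), the downstream gauge peaks (Jan 15, 2026); the later is Jan 19, 2026.
The crest passes the city: Jan 19, 2026 + 11 days = Jan 30, 2026.

Jan 30, 2026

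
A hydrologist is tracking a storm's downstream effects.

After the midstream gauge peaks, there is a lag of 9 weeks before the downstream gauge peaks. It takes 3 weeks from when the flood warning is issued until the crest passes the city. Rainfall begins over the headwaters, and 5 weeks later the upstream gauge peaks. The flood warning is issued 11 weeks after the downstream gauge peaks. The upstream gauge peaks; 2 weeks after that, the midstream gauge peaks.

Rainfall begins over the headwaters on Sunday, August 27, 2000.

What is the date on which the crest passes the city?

Sunday, March 25, 2001

Rainfall begins over the headwaters: Aug 27, 2000.
The upstream gauge peaks: Aug 27, 2000 + 5 weeks = Oct 1, 2000.
The midstream gauge peaks: Oct 1, 2000 + 2 weeks = Oct 15, 2000.
The downstream gauge peaks: Oct 15, 2000 + 9 weeks = Dec 17, 2000.
The flood warning is issued: Dec 17, 2000 + 11 weeks = Mar 4, 2001.
The crest passes the city: Mar 4, 2001 + 3 weeks = Mar 25, 2001.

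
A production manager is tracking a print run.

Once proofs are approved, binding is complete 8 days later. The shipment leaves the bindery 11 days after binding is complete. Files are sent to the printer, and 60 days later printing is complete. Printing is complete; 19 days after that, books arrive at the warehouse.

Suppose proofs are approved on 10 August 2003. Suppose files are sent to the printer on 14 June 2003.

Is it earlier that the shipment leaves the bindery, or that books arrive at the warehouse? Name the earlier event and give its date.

The shipment leaves the bindery — 29 August 2003

Proofs are approved: Aug 10, 2003.
Binding is complete: Aug 10, 2003 + 8 days = Aug 18, 2003.
The shipment leaves the bindery: Aug 18, 2003 + 11 days = Aug 29, 2003.
Files are sent to the printer: Jun 14, 2003.
Printing is complete: Jun 14, 2003 + 60 days = Aug 13, 2003.
Books arrive at the warehouse: Aug 13, 2003 + 19 days = Sep 1, 2003.
Comparing: the shipment leaves the bindery on Aug 29, 2003 vs books arrive at the warehouse on Sep 1, 2003. Earlier: the shipment leaves the bindery.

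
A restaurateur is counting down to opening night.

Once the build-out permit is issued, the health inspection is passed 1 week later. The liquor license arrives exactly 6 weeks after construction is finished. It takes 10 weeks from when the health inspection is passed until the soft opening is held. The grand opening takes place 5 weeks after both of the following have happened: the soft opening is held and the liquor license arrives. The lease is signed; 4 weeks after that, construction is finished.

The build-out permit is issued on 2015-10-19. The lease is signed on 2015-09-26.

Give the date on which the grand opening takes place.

2016-02-08

The build-out permit is issued: Oct 19, 2015.
The health inspection is passed: Oct 19, 2015 + 1 week = Oct 26, 2015.
The soft opening is held: Oct 26, 2015 + 10 weeks = Jan 4, 2016.
The lease is signed: Sep 26, 2015.
Construction is finished: Sep 26, 2015 + 4 weeks = Oct 24, 2015.
The liquor license arrives: Oct 24, 2015 + 6 weeks = Dec 5, 2015.
Both prerequisites met — the soft opening is held (Jan 4, 2016), the liquor license arrives (Dec 5, 2015); the later is Jan 4, 2016.
The grand opening takes place: Jan 4, 2016 + 5 weeks = Feb 8, 2016.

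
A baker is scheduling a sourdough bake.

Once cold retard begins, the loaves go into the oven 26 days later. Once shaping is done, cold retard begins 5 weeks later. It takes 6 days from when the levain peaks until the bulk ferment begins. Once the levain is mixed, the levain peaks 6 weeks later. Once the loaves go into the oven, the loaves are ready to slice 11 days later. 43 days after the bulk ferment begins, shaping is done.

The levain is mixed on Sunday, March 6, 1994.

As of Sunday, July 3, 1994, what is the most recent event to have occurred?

Shaping is done

The levain is mixed: Mar 6, 1994.
The levain peaks: Mar 6, 1994 + 6 weeks = Apr 17, 1994.
The bulk ferment begins: Apr 17, 1994 + 6 days = Apr 23, 1994.
Shaping is done: Apr 23, 1994 + 43 days = Jun 5, 1994.
Cold retard begins: Jun 5, 1994 + 5 weeks = Jul 10, 1994.
The loaves go into the oven: Jul 10, 1994 + 26 days = Aug 5, 1994.
The loaves are ready to slice: Aug 5, 1994 + 11 days = Aug 16, 1994.
Jul 3, 1994 falls between when shaping is done (Jun 5, 1994) and when cold retard begins (Jul 10, 1994).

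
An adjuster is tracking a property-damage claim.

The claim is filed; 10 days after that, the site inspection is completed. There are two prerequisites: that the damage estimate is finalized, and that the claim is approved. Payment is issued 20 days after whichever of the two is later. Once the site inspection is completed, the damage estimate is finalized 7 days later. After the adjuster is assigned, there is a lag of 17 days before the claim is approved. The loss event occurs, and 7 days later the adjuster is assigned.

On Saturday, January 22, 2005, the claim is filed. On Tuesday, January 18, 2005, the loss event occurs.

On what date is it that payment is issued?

The claim is filed: Jan 22, 2005.
The site inspection is completed: Jan 22, 2005 + 10 days = Feb 1, 2005.
The damage estimate is finalized: Feb 1, 2005 + 7 days = Feb 8, 2005.
The loss event occurs: Jan 18, 2005.
The adjuster is assigned: Jan 18, 2005 + 7 days = Jan 25, 2005.
The claim is approved: Jan 25, 2005 + 17 days = Feb 11, 2005.
Both prerequisites met — the damage estimate is finalized (Feb 8, 2005), the claim is approved (Feb 11, 2005); the later is Feb 11, 2005.
Payment is issued: Feb 11, 2005 + 20 days = Mar 3, 2005.

Thursday, March 3, 2005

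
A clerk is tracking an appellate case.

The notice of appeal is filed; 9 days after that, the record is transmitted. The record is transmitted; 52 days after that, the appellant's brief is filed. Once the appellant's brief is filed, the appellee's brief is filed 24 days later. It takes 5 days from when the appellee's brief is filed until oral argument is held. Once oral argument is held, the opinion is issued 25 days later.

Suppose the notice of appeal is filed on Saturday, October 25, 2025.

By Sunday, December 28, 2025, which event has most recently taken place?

The notice of appeal is filed: Oct 25, 2025.
The record is transmitted: Oct 25, 2025 + 9 days = Nov 3, 2025.
The appellant's brief is filed: Nov 3, 2025 + 52 days = Dec 25, 2025.
The appellee's brief is filed: Dec 25, 2025 + 24 days = Jan 18, 2026.
Oral argument is held: Jan 18, 2026 + 5 days = Jan 23, 2026.
The opinion is issued: Jan 23, 2026 + 25 days = Feb 17, 2026.
Dec 28, 2025 falls between when the appellant's brief is filed (Dec 25, 2025) and when the appellee's brief is filed (Jan 18, 2026).

The appellant's brief is filed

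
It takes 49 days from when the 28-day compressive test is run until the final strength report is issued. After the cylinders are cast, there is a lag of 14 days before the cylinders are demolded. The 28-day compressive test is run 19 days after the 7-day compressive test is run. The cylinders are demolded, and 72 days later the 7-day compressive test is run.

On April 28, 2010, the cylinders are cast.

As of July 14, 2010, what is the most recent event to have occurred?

The cylinders are cast: Apr 28, 2010.
The cylinders are demolded: Apr 28, 2010 + 14 days = May 12, 2010.
The 7-day compressive test is run: May 12, 2010 + 72 days = Jul 23, 2010.
The 28-day compressive test is run: Jul 23, 2010 + 19 days = Aug 11, 2010.
The final strength report is issued: Aug 11, 2010 + 49 days = Sep 29, 2010.
Jul 14, 2010 falls between when the cylinders are demolded (May 12, 2010) and when the 7-day compressive test is run (Jul 23, 2010).

The cylinders are demolded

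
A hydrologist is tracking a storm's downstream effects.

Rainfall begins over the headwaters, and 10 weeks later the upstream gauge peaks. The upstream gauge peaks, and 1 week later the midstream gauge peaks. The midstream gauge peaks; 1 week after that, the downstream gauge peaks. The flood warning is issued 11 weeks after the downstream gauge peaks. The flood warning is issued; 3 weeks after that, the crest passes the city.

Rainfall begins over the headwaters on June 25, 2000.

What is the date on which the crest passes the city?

December 24, 2000

Rainfall begins over the headwaters: Jun 25, 2000.
The upstream gauge peaks: Jun 25, 2000 + 10 weeks = Sep 3, 2000.
The midstream gauge peaks: Sep 3, 2000 + 1 week = Sep 10, 2000.
The downstream gauge peaks: Sep 10, 2000 + 1 week = Sep 17, 2000.
The flood warning is issued: Sep 17, 2000 + 11 weeks = Dec 3, 2000.
The crest passes the city: Dec 3, 2000 + 3 weeks = Dec 24, 2000.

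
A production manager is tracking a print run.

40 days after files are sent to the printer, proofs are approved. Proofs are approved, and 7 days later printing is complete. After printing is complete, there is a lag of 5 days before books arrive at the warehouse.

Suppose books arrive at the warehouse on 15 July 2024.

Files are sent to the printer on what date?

Books arrive at the warehouse: Jul 15, 2024.
Printing is complete: Jul 15, 2024 − 5 days = Jul 10, 2024.
Proofs are approved: Jul 10, 2024 − 7 days = Jul 3, 2024.
Files are sent to the printer: Jul 3, 2024 − 40 days = May 24, 2024.

24 May 2024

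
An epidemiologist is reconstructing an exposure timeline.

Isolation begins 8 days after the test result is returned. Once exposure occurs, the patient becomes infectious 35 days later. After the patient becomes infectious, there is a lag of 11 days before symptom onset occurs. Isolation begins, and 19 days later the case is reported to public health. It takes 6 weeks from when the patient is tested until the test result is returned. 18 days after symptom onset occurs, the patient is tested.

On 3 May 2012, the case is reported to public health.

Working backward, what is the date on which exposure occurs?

The case is reported to public health: May 3, 2012.
Isolation begins: May 3, 2012 − 19 days = Apr 14, 2012.
The test result is returned: Apr 14, 2012 − 8 days = Apr 6, 2012.
The patient is tested: Apr 6, 2012 − 6 weeks = Feb 24, 2012.
Symptom onset occurs: Feb 24, 2012 − 18 days = Feb 6, 2012.
The patient becomes infectious: Feb 6, 2012 − 11 days = Jan 26, 2012.
Exposure occurs: Jan 26, 2012 − 35 days = Dec 22, 2011.

22 December 2011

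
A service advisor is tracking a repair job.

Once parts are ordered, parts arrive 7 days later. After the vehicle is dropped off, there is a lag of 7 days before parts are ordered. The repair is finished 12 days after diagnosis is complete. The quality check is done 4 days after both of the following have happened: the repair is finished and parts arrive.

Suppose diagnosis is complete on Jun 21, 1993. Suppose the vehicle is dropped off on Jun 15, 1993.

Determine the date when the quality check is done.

Diagnosis is complete: Jun 21, 1993.
The repair is finished: Jun 21, 1993 + 12 days = Jul 3, 1993.
The vehicle is dropped off: Jun 15, 1993.
Parts are ordered: Jun 15, 1993 + 7 days = Jun 22, 1993.
Parts arrive: Jun 22, 1993 + 7 days = Jun 29, 1993.
Both prerequisites met — the repair is finished (Jul 3, 1993), parts arrive (Jun 29, 1993); the later is Jul 3, 1993.
The quality check is done: Jul 3, 1993 + 4 days = Jul 7, 1993.

Jul 7, 1993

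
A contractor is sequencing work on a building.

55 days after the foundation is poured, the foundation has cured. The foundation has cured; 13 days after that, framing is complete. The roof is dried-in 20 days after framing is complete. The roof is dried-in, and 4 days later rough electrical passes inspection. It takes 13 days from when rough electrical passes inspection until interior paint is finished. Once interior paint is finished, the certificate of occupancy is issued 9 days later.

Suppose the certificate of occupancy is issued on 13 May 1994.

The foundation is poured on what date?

19 January 1994

The certificate of occupancy is issued: May 13, 1994.
Interior paint is finished: May 13, 1994 − 9 days = May 4, 1994.
Rough electrical passes inspection: May 4, 1994 − 13 days = Apr 21, 1994.
The roof is dried-in: Apr 21, 1994 − 4 days = Apr 17, 1994.
Framing is complete: Apr 17, 1994 − 20 days = Mar 28, 1994.
The foundation has cured: Mar 28, 1994 − 13 days = Mar 15, 1994.
The foundation is poured: Mar 15, 1994 − 55 days = Jan 19, 1994.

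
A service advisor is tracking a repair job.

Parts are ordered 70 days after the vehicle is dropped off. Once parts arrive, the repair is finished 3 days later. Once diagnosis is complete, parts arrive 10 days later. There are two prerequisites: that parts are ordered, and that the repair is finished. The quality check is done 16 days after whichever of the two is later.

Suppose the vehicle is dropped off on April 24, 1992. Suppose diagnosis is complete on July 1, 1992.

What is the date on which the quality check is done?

July 30, 1992

The vehicle is dropped off: Apr 24, 1992.
Parts are ordered: Apr 24, 1992 + 70 days = Jul 3, 1992.
Diagnosis is complete: Jul 1, 1992.
Parts arrive: Jul 1, 1992 + 10 days = Jul 11, 1992.
The repair is finished: Jul 11, 1992 + 3 days = Jul 14, 1992.
Both prerequisites met — parts are ordered (Jul 3, 1992), the repair is finished (Jul 14, 1992); the later is Jul 14, 1992.
The quality check is done: Jul 14, 1992 + 16 days = Jul 30, 1992.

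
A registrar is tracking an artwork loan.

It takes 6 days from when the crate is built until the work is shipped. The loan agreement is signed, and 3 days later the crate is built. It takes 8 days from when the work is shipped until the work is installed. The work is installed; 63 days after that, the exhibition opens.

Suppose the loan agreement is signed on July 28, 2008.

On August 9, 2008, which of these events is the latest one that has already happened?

The loan agreement is signed: Jul 28, 2008.
The crate is built: Jul 28, 2008 + 3 days = Jul 31, 2008.
The work is shipped: Jul 31, 2008 + 6 days = Aug 6, 2008.
The work is installed: Aug 6, 2008 + 8 days = Aug 14, 2008.
The exhibition opens: Aug 14, 2008 + 63 days = Oct 16, 2008.
Aug 9, 2008 falls between when the work is shipped (Aug 6, 2008) and when the work is installed (Aug 14, 2008).

The work is shipped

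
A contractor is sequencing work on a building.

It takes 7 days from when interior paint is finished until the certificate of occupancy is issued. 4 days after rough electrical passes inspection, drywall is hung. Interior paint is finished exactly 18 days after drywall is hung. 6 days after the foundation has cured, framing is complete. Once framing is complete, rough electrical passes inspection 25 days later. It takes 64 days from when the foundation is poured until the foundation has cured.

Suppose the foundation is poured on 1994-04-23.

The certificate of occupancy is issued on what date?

1994-08-25

The foundation is poured: Apr 23, 1994.
The foundation has cured: Apr 23, 1994 + 64 days = Jun 26, 1994.
Framing is complete: Jun 26, 1994 + 6 days = Jul 2, 1994.
Rough electrical passes inspection: Jul 2, 1994 + 25 days = Jul 27, 1994.
Drywall is hung: Jul 27, 1994 + 4 days = Jul 31, 1994.
Interior paint is finished: Jul 31, 1994 + 18 days = Aug 18, 1994.
The certificate of occupancy is issued: Aug 18, 1994 + 7 days = Aug 25, 1994.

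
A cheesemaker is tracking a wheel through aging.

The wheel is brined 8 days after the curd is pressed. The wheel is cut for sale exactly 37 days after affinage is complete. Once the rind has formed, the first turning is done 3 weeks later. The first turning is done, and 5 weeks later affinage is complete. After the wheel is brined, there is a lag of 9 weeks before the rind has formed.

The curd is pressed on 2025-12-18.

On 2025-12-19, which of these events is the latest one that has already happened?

The curd is pressed

The curd is pressed: Dec 18, 2025.
The wheel is brined: Dec 18, 2025 + 8 days = Dec 26, 2025.
The rind has formed: Dec 26, 2025 + 9 weeks = Feb 27, 2026.
The first turning is done: Feb 27, 2026 + 3 weeks = Mar 20, 2026.
Affinage is complete: Mar 20, 2026 + 5 weeks = Apr 24, 2026.
The wheel is cut for sale: Apr 24, 2026 + 37 days = May 31, 2026.
Dec 19, 2025 falls between when the curd is pressed (Dec 18, 2025) and when the wheel is brined (Dec 26, 2025).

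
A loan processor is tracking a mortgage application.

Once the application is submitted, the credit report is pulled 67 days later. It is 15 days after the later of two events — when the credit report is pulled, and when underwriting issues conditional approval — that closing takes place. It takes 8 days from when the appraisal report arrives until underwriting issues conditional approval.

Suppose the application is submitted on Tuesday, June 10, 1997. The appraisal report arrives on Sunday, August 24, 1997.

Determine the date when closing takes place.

The application is submitted: Jun 10, 1997.
The credit report is pulled: Jun 10, 1997 + 67 days = Aug 16, 1997.
The appraisal report arrives: Aug 24, 1997.
Underwriting issues conditional approval: Aug 24, 1997 + 8 days = Sep 1, 1997.
Both prerequisites met — the credit report is pulled (Aug 16, 1997), underwriting issues conditional approval (Sep 1, 1997); the later is Sep 1, 1997.
Closing takes place: Sep 1, 1997 + 15 days = Sep 16, 1997.

Tuesday, September 16, 1997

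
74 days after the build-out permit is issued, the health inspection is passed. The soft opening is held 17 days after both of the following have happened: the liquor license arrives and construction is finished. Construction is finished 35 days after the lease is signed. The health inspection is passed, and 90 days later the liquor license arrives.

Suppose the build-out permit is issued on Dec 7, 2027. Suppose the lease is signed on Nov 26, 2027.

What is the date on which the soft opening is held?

Jun 5, 2028

The build-out permit is issued: Dec 7, 2027.
The health inspection is passed: Dec 7, 2027 + 74 days = Feb 19, 2028.
The liquor license arrives: Feb 19, 2028 + 90 days = May 19, 2028.
The lease is signed: Nov 26, 2027.
Construction is finished: Nov 26, 2027 + 35 days = Dec 31, 2027.
Both prerequisites met — the liquor license arrives (May 19, 2028), construction is finished (Dec 31, 2027); the later is May 19, 2028.
The soft opening is held: May 19, 2028 + 17 days = Jun 5, 2028.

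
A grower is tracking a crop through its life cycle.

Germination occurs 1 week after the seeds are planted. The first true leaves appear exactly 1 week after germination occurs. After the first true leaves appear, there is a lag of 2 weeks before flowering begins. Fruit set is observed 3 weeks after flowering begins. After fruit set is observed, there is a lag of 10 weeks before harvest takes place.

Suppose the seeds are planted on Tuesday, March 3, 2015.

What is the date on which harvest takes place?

Tuesday, June 30, 2015

The seeds are planted: Mar 3, 2015.
Germination occurs: Mar 3, 2015 + 1 week = Mar 10, 2015.
The first true leaves appear: Mar 10, 2015 + 1 week = Mar 17, 2015.
Flowering begins: Mar 17, 2015 + 2 weeks = Mar 31, 2015.
Fruit set is observed: Mar 31, 2015 + 3 weeks = Apr 21, 2015.
Harvest takes place: Apr 21, 2015 + 10 weeks = Jun 30, 2015.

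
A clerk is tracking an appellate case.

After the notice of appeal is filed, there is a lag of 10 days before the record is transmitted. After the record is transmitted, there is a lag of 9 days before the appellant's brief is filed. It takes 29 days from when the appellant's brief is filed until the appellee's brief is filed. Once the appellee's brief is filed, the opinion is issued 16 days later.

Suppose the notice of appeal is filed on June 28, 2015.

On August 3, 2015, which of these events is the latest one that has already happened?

The notice of appeal is filed: Jun 28, 2015.
The record is transmitted: Jun 28, 2015 + 10 days = Jul 8, 2015.
The appellant's brief is filed: Jul 8, 2015 + 9 days = Jul 17, 2015.
The appellee's brief is filed: Jul 17, 2015 + 29 days = Aug 15, 2015.
The opinion is issued: Aug 15, 2015 + 16 days = Aug 31, 2015.
Aug 3, 2015 falls between when the appellant's brief is filed (Jul 17, 2015) and when the appellee's brief is filed (Aug 15, 2015).

The appellant's brief is filed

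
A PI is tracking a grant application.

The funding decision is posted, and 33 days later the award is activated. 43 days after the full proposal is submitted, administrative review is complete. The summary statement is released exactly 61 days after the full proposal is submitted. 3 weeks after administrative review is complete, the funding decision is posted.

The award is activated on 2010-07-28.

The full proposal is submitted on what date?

2010-04-22

The award is activated: Jul 28, 2010.
The funding decision is posted: Jul 28, 2010 − 33 days = Jun 25, 2010.
Administrative review is complete: Jun 25, 2010 − 3 weeks = Jun 4, 2010.
The full proposal is submitted: Jun 4, 2010 − 43 days = Apr 22, 2010.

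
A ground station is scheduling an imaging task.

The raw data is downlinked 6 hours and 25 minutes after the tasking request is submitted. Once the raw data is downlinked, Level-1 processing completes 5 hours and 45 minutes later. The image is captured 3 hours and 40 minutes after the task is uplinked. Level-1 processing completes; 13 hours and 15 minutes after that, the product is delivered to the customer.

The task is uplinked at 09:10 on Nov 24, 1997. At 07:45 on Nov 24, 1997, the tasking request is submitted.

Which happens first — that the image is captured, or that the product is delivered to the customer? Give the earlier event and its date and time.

The image is captured — 12:50 on Nov 24, 1997

The task is uplinked: 09:10 Nov 24, 1997.
The image is captured: 09:10 Nov 24, 1997 + 3h40m = 12:50 Nov 24, 1997.
The tasking request is submitted: 07:45 Nov 24, 1997.
The raw data is downlinked: 07:45 Nov 24, 1997 + 6h25m = 14:10 Nov 24, 1997.
Level-1 processing completes: 14:10 Nov 24, 1997 + 5h45m = 19:55 Nov 24, 1997.
The product is delivered to the customer: 19:55 Nov 24, 1997 + 13h15m = 09:10 Nov 25, 1997.
Comparing: the image is captured at 12:50 Nov 24, 1997 vs the product is delivered to the customer at 09:10 Nov 25, 1997. Earlier: the image is captured.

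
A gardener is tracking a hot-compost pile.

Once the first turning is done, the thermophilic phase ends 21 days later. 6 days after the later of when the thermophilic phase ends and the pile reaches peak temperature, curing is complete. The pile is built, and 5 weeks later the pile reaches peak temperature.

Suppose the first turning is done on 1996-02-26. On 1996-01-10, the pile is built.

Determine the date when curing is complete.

The first turning is done: Feb 26, 1996.
The thermophilic phase ends: Feb 26, 1996 + 21 days = Mar 18, 1996.
The pile is built: Jan 10, 1996.
The pile reaches peak temperature: Jan 10, 1996 + 5 weeks = Feb 14, 1996.
Both prerequisites met — the thermophilic phase ends (Mar 18, 1996), the pile reaches peak temperature (Feb 14, 1996); the later is Mar 18, 1996.
Curing is complete: Mar 18, 1996 + 6 days = Mar 24, 1996.

1996-03-24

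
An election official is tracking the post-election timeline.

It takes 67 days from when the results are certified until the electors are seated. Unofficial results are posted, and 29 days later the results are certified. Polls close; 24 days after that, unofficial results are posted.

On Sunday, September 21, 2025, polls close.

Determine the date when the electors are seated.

Monday, January 19, 2026

Polls close: Sep 21, 2025.
Unofficial results are posted: Sep 21, 2025 + 24 days = Oct 15, 2025.
The results are certified: Oct 15, 2025 + 29 days = Nov 13, 2025.
The electors are seated: Nov 13, 2025 + 67 days = Jan 19, 2026.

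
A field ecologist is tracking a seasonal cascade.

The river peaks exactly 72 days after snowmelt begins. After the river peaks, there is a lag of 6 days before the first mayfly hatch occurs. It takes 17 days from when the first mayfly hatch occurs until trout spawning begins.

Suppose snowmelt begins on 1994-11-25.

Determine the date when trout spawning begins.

Snowmelt begins: Nov 25, 1994.
The river peaks: Nov 25, 1994 + 72 days = Feb 5, 1995.
The first mayfly hatch occurs: Feb 5, 1995 + 6 days = Feb 11, 1995.
Trout spawning begins: Feb 11, 1995 + 17 days = Feb 28, 1995.

1995-02-28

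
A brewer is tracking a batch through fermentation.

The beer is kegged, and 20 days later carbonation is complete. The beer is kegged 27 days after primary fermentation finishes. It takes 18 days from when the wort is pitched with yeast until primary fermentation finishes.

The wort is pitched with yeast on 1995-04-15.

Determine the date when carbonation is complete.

The wort is pitched with yeast: Apr 15, 1995.
Primary fermentation finishes: Apr 15, 1995 + 18 days = May 3, 1995.
The beer is kegged: May 3, 1995 + 27 days = May 30, 1995.
Carbonation is complete: May 30, 1995 + 20 days = Jun 19, 1995.

1995-06-19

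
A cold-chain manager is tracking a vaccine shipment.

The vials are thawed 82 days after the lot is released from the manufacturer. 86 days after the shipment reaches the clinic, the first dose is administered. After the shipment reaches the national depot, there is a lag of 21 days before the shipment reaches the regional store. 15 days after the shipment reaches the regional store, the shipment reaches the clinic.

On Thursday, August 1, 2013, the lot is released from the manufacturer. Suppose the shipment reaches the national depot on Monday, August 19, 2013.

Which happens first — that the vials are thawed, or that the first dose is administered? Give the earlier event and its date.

The vials are thawed — Tuesday, October 22, 2013

The lot is released from the manufacturer: Aug 1, 2013.
The vials are thawed: Aug 1, 2013 + 82 days = Oct 22, 2013.
The shipment reaches the national depot: Aug 19, 2013.
The shipment reaches the regional store: Aug 19, 2013 + 21 days = Sep 9, 2013.
The shipment reaches the clinic: Sep 9, 2013 + 15 days = Sep 24, 2013.
The first dose is administered: Sep 24, 2013 + 86 days = Dec 19, 2013.
Comparing: the vials are thawed on Oct 22, 2013 vs the first dose is administered on Dec 19, 2013. Earlier: the vials are thawed.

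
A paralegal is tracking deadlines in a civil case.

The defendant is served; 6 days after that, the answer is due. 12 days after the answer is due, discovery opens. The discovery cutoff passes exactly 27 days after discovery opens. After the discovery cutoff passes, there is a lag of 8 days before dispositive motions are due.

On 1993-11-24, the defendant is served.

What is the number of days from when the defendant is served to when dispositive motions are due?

Causal path: the defendant is served → the answer is due → discovery opens → the discovery cutoff passes → dispositive motions are due.
Total delay along the path: 6 + 12 + 27 + 8 = 53 days.

53 days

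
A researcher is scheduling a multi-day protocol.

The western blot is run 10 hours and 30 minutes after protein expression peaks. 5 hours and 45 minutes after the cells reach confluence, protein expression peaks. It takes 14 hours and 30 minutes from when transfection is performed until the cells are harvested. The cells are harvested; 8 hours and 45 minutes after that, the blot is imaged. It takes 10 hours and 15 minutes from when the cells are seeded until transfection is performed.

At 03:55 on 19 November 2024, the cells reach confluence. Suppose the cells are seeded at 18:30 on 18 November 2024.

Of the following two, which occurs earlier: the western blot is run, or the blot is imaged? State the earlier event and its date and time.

The western blot is run — 20:10 on 19 November 2024

The cells reach confluence: 03:55 Nov 19, 2024.
Protein expression peaks: 03:55 Nov 19, 2024 + 5h45m = 09:40 Nov 19, 2024.
The western blot is run: 09:40 Nov 19, 2024 + 10h30m = 20:10 Nov 19, 2024.
The cells are seeded: 18:30 Nov 18, 2024.
Transfection is performed: 18:30 Nov 18, 2024 + 10h15m = 04:45 Nov 19, 2024.
The cells are harvested: 04:45 Nov 19, 2024 + 14h30m = 19:15 Nov 19, 2024.
The blot is imaged: 19:15 Nov 19, 2024 + 8h45m = 04:00 Nov 20, 2024.
Comparing: the western blot is run at 20:10 Nov 19, 2024 vs the blot is imaged at 04:00 Nov 20, 2024. Earlier: the western blot is run.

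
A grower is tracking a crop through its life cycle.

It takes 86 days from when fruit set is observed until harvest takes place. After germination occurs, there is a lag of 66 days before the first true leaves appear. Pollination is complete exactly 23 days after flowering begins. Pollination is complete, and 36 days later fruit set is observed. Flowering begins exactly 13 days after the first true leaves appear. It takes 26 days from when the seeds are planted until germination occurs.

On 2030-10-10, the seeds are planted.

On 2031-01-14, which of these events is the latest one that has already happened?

The first true leaves appear

The seeds are planted: Oct 10, 2030.
Germination occurs: Oct 10, 2030 + 26 days = Nov 5, 2030.
The first true leaves appear: Nov 5, 2030 + 66 days = Jan 10, 2031.
Flowering begins: Jan 10, 2031 + 13 days = Jan 23, 2031.
Pollination is complete: Jan 23, 2031 + 23 days = Feb 15, 2031.
Fruit set is observed: Feb 15, 2031 + 36 days = Mar 23, 2031.
Harvest takes place: Mar 23, 2031 + 86 days = Jun 17, 2031.
Jan 14, 2031 falls between when the first true leaves appear (Jan 10, 2031) and when flowering begins (Jan 23, 2031).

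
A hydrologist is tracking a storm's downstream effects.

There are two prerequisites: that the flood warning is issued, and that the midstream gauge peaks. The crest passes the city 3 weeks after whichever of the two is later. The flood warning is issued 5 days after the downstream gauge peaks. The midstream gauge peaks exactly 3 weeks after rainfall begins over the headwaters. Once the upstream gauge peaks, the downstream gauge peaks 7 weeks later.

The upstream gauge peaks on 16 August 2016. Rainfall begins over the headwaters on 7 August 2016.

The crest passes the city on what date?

30 October 2016

The upstream gauge peaks: Aug 16, 2016.
The downstream gauge peaks: Aug 16, 2016 + 7 weeks = Oct 4, 2016.
The flood warning is issued: Oct 4, 2016 + 5 days = Oct 9, 2016.
Rainfall begins over the headwaters: Aug 7, 2016.
The midstream gauge peaks: Aug 7, 2016 + 3 weeks = Aug 28, 2016.
Both prerequisites met — the flood warning is issued (Oct 9, 2016), the midstream gauge peaks (Aug 28, 2016); the later is Oct 9, 2016.
The crest passes the city: Oct 9, 2016 + 3 weeks = Oct 30, 2016.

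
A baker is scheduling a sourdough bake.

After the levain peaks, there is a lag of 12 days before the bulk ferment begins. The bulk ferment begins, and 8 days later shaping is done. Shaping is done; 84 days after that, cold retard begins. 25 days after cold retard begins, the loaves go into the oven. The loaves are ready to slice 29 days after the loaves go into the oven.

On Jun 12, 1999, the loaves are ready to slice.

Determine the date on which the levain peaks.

The loaves are ready to slice: Jun 12, 1999.
The loaves go into the oven: Jun 12, 1999 − 29 days = May 14, 1999.
Cold retard begins: May 14, 1999 − 25 days = Apr 19, 1999.
Shaping is done: Apr 19, 1999 − 84 days = Jan 25, 1999.
The bulk ferment begins: Jan 25, 1999 − 8 days = Jan 17, 1999.
The levain peaks: Jan 17, 1999 − 12 days = Jan 5, 1999.

Jan 5, 1999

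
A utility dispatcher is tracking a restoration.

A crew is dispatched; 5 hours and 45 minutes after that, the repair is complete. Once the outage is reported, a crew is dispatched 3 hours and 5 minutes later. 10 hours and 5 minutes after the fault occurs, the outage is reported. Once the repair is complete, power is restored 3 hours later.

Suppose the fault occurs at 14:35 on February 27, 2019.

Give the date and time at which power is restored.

12:30 on February 28, 2019

The fault occurs: 14:35 Feb 27, 2019.
The outage is reported: 14:35 Feb 27, 2019 + 10h05m = 00:40 Feb 28, 2019.
A crew is dispatched: 00:40 Feb 28, 2019 + 3h05m = 03:45 Feb 28, 2019.
The repair is complete: 03:45 Feb 28, 2019 + 5h45m = 09:30 Feb 28, 2019.
Power is restored: 09:30 Feb 28, 2019 + 3h = 12:30 Feb 28, 2019.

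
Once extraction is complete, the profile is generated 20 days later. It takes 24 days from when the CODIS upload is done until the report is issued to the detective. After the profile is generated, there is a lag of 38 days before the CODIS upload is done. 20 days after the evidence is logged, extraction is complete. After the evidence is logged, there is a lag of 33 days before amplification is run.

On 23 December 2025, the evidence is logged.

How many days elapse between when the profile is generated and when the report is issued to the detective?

62 days

Causal path: the profile is generated → the CODIS upload is done → the report is issued to the detective.
Total delay along the path: 38 + 24 = 62 days.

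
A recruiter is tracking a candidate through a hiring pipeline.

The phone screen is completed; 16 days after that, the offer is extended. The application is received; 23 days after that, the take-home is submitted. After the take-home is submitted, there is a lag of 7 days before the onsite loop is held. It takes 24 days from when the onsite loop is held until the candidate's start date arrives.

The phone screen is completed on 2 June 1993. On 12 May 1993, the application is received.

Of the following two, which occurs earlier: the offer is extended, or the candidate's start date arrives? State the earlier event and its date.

The phone screen is completed: Jun 2, 1993.
The offer is extended: Jun 2, 1993 + 16 days = Jun 18, 1993.
The application is received: May 12, 1993.
The take-home is submitted: May 12, 1993 + 23 days = Jun 4, 1993.
The onsite loop is held: Jun 4, 1993 + 7 days = Jun 11, 1993.
The candidate's start date arrives: Jun 11, 1993 + 24 days = Jul 5, 1993.
Comparing: the offer is extended on Jun 18, 1993 vs the candidate's start date arrives on Jul 5, 1993. Earlier: the offer is extended.

The offer is extended — 18 June 1993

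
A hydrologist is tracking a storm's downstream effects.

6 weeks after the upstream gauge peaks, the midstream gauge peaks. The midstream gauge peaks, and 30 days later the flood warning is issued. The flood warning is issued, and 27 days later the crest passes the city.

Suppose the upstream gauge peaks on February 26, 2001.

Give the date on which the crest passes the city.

The upstream gauge peaks: Feb 26, 2001.
The midstream gauge peaks: Feb 26, 2001 + 6 weeks = Apr 9, 2001.
The flood warning is issued: Apr 9, 2001 + 30 days = May 9, 2001.
The crest passes the city: May 9, 2001 + 27 days = Jun 5, 2001.

June 5, 2001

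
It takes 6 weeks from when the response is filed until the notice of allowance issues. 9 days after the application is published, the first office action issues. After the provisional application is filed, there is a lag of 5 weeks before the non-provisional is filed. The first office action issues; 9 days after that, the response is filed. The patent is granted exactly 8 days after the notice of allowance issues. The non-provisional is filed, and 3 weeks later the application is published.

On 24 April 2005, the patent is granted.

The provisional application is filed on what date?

The patent is granted: Apr 24, 2005.
The notice of allowance issues: Apr 24, 2005 − 8 days = Apr 16, 2005.
The response is filed: Apr 16, 2005 − 6 weeks = Mar 5, 2005.
The first office action issues: Mar 5, 2005 − 9 days = Feb 24, 2005.
The application is published: Feb 24, 2005 − 9 days = Feb 15, 2005.
The non-provisional is filed: Feb 15, 2005 − 3 weeks = Jan 25, 2005.
The provisional application is filed: Jan 25, 2005 − 5 weeks = Dec 21, 2004.

21 December 2004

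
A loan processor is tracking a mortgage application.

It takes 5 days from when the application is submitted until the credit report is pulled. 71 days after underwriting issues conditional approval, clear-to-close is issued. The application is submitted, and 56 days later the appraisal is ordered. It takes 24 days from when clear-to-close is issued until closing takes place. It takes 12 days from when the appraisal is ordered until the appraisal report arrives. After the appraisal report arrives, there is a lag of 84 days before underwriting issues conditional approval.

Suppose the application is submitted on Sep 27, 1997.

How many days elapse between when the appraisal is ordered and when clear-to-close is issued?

167 days

Causal path: the appraisal is ordered → the appraisal report arrives → underwriting issues conditional approval → clear-to-close is issued.
Total delay along the path: 12 + 84 + 71 = 167 days.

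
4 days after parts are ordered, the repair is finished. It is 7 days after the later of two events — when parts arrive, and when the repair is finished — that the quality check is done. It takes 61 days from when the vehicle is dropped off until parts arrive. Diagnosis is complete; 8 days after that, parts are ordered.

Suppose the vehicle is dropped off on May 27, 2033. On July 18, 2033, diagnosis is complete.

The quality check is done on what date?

August 6, 2033

The vehicle is dropped off: May 27, 2033.
Parts arrive: May 27, 2033 + 61 days = Jul 27, 2033.
Diagnosis is complete: Jul 18, 2033.
Parts are ordered: Jul 18, 2033 + 8 days = Jul 26, 2033.
The repair is finished: Jul 26, 2033 + 4 days = Jul 30, 2033.
Both prerequisites met — parts arrive (Jul 27, 2033), the repair is finished (Jul 30, 2033); the later is Jul 30, 2033.
The quality check is done: Jul 30, 2033 + 7 days = Aug 6, 2033.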